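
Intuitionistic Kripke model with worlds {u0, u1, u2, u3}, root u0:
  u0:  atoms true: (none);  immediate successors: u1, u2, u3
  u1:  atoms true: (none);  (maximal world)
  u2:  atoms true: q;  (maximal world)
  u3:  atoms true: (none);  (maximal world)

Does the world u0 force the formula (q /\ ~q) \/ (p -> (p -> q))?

u0 ||- (q /\ ~q) \/ (p -> (p -> q)) via the disjunct p -> (p -> q).

Yes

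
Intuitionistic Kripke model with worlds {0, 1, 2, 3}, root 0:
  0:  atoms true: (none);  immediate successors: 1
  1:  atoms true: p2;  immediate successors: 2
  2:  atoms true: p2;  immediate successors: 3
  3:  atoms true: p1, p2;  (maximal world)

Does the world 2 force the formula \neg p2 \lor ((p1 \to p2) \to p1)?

No

2 \nVdash \neg p2 \lor ((p1 \to p2) \to p1): neither disjunct is forced at 2.
2 \nVdash \neg p2 since 2 is accessible from 2 and 2 \Vdash p2.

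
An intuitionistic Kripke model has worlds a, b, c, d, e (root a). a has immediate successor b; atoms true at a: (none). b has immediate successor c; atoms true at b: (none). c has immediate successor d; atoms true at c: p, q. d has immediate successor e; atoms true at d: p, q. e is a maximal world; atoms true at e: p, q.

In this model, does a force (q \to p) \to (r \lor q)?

No

a \nVdash (q \to p) \to (r \lor q): already at a itself, a \Vdash q \to p but a \nVdash r \lor q.
a \nVdash r \lor q: neither disjunct is forced at a.
a lacks atom r, so a \nVdash r.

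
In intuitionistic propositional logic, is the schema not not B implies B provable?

This is double-negation elimination, which is not intuitionistically valid.
A Kripke countermodel: worlds u, v; order generated by u <= v; atoms true at each world — u:{}; v:{B}.
u does not force not not B implies B: already at u itself, u forces not not B but u does not force B.
u lacks atom B, so u does not force B.
So the root u does not force the formula.

No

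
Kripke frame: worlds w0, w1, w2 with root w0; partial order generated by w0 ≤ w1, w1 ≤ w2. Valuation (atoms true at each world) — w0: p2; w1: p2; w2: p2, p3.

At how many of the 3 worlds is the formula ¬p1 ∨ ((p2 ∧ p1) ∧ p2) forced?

w0: forces it.
w1: forces it.
w2: forces it.
Worlds forcing the formula: {w0, w1, w2}.

3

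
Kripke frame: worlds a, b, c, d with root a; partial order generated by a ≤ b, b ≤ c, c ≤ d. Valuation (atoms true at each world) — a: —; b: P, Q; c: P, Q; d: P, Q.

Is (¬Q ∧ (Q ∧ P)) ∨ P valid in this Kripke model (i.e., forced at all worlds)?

No

Not every world: a ⊮ (¬Q ∧ (Q ∧ P)) ∨ P.
a ⊮ (¬Q ∧ (Q ∧ P)) ∨ P: neither disjunct is forced at a.
a ⊮ ¬Q ∧ (Q ∧ P) since a fails ¬Q.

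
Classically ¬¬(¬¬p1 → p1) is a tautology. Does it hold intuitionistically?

Yes

This is the double negation of double-negation elimination, which is intuitionistically derivable.
By Glivenko's theorem the double negation of any classical propositional tautology is intuitionistically provable; ¬¬p1 → p1 is classically a tautology.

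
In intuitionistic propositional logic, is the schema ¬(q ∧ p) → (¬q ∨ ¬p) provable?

No

This is the constructively invalid direction of De Morgan's law for conjunction, which is not intuitionistically valid.
A Kripke countermodel: worlds s0, s1, s2; order generated by s0 ≤ s1, s0 ≤ s2; atoms true at each world — s0:{}; s1:{q}; s2:{p}.
s0 ⊮ ¬(q ∧ p) → (¬q ∨ ¬p): already at s0 itself, s0 ⊩ ¬(q ∧ p) but s0 ⊮ ¬q ∨ ¬p.
s0 ⊮ ¬q ∨ ¬p: neither disjunct is forced at s0.
s0 ⊮ ¬q since s1 is accessible from s0 and s1 ⊩ q.
So the root s0 does not force the formula.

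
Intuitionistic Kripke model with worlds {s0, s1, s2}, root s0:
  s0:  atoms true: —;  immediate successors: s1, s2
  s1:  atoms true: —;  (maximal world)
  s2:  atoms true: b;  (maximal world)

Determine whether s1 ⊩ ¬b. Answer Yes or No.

s1 ⊩ ¬b: no world accessible from s1 forces b.

Yes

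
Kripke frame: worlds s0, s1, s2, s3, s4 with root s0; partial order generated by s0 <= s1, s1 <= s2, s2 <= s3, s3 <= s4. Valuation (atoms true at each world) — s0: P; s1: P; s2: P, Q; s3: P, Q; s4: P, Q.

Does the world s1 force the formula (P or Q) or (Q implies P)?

Yes

s1 forces (P or Q) or (Q implies P) via the disjunct P or Q.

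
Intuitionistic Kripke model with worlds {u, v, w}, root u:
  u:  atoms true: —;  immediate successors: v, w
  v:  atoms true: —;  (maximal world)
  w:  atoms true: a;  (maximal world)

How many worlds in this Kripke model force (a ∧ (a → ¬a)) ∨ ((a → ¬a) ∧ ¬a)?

u: does not force it — u ⊮ (a ∧ (a → ¬a)) ∨ ((a → ¬a) ∧ ¬a): neither disjunct is forced at u.
v: forces it.
w: does not force it — w ⊮ (a ∧ (a → ¬a)) ∨ ((a → ¬a) ∧ ¬a): neither disjunct is forced at w.
Worlds forcing the formula: {v}.

1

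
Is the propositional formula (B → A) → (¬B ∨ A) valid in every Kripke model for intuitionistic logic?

This is the material-implication-as-disjunction principle, which is not intuitionistically valid.
A Kripke countermodel: worlds 0, 1; order generated by 0 ≤ 1; atoms true at each world — 0:{}; 1:{A,B}.
0 ⊮ (B → A) → (¬B ∨ A): already at 0 itself, 0 ⊩ B → A but 0 ⊮ ¬B ∨ A.
0 ⊮ ¬B ∨ A: neither disjunct is forced at 0.
0 ⊮ ¬B since 1 is accessible from 0 and 1 ⊩ B.
So the root 0 does not force the formula.

No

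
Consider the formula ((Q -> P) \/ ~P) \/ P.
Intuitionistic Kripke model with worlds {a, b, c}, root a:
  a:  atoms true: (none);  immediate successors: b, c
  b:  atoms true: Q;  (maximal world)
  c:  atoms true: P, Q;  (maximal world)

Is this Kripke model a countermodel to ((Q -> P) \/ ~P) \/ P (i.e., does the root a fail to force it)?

a ||-/- ((Q -> P) \/ ~P) \/ P: neither disjunct is forced at a.
a ||-/- (Q -> P) \/ ~P: neither disjunct is forced at a.
a ||-/- Q -> P: at the accessible world b, b ||- Q but b ||-/- P.
So the root a does not force ((Q -> P) \/ ~P) \/ P; the model is a countermodel.

Yes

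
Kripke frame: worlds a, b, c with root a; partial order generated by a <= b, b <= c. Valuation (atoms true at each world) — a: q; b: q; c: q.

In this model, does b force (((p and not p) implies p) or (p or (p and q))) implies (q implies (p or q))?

Yes

b forces (((p and not p) implies p) or (p or (p and q))) implies (q implies (p or q)): every world accessible from b that forces ((p and not p) implies p) or (p or (p and q)) (namely b, c) also forces q implies (p or q).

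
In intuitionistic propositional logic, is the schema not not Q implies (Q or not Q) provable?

This is a variant of double-negation elimination (deriving excluded middle from double negation), which is not intuitionistically valid.
A Kripke countermodel: worlds u, v; order generated by u <= v; atoms true at each world — u:{}; v:{Q}.
u does not force not not Q implies (Q or not Q): already at u itself, u forces not not Q but u does not force Q or not Q.
u does not force Q or not Q: neither disjunct is forced at u.
u lacks atom Q, so u does not force Q.
So the root u does not force the formula.

No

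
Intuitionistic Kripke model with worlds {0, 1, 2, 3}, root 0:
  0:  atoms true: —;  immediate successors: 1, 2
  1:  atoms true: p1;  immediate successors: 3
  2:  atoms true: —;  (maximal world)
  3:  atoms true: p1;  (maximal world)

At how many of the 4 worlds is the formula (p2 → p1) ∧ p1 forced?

2

0: does not force it — 0 ⊮ (p2 → p1) ∧ p1 since 0 fails p1.
1: forces it.
2: does not force it — 2 ⊮ (p2 → p1) ∧ p1 since 2 fails p1.
3: forces it.
Worlds forcing the formula: {1, 3}.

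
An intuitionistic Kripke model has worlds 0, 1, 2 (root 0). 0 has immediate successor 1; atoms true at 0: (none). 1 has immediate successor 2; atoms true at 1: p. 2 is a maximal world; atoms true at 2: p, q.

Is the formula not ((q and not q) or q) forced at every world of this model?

No

Not every world: 0 does not force not ((q and not q) or q).
0 does not force not ((q and not q) or q) since 2 is accessible from 0 and 2 forces (q and not q) or q.
2 forces (q and not q) or q via the disjunct q.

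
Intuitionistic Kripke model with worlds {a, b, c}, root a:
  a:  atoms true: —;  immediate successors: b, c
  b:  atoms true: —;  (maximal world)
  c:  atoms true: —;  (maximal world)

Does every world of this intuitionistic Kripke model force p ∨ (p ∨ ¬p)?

Yes

a ⊩ p ∨ (p ∨ ¬p) via the disjunct p ∨ ¬p.
Since the root a forces p ∨ (p ∨ ¬p) and forcing is persistent (monotone upward), every world forces it.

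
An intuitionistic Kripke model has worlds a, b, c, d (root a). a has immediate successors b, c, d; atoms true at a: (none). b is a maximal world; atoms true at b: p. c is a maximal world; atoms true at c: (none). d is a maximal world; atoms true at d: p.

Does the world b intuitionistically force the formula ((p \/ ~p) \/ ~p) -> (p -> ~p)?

No

b ||-/- ((p \/ ~p) \/ ~p) -> (p -> ~p): already at b itself, b ||- (p \/ ~p) \/ ~p but b ||-/- p -> ~p.
b ||-/- p -> ~p: already at b itself, b ||- p but b ||-/- ~p.
b ||-/- ~p since b is accessible from b and b ||- p.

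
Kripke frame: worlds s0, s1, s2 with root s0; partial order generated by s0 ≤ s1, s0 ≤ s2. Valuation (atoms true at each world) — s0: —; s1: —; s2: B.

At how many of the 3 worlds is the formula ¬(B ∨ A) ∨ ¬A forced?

s0: forces it.
s1: forces it.
s2: forces it.
Worlds forcing the formula: {s0, s1, s2}.

3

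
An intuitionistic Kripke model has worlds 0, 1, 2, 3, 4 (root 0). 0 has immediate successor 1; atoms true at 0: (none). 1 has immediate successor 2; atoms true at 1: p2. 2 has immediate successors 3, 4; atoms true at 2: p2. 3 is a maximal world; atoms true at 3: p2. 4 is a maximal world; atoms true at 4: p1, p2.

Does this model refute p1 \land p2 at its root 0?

Yes

0 \nVdash p1 \land p2 since 0 fails p1.
So the root 0 does not force p1 \land p2; the model is a countermodel.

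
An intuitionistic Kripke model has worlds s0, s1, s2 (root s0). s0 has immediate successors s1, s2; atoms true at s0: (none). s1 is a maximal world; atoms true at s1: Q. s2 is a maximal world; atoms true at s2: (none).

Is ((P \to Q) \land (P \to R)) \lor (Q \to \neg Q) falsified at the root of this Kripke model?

s0 \Vdash ((P \to Q) \land (P \to R)) \lor (Q \to \neg Q) via the disjunct (P \to Q) \land (P \to R).
So the root s0 forces ((P \to Q) \land (P \to R)) \lor (Q \to \neg Q); the model is not a countermodel.

No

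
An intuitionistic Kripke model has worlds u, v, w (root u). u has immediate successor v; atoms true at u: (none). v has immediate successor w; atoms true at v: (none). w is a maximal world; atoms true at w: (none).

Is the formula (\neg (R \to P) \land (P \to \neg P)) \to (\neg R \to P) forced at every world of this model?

u \Vdash (\neg (R \to P) \land (P \to \neg P)) \to (\neg R \to P) vacuously: no world accessible from u forces the antecedent \neg (R \to P) \land (P \to \neg P).
Since the root u forces (\neg (R \to P) \land (P \to \neg P)) \to (\neg R \to P) and forcing is persistent (monotone upward), every world forces it.

Yes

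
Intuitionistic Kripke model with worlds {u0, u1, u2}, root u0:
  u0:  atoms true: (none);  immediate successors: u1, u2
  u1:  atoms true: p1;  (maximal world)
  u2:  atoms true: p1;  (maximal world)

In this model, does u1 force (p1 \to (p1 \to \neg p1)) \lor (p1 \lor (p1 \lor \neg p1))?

Yes

u1 \Vdash (p1 \to (p1 \to \neg p1)) \lor (p1 \lor (p1 \lor \neg p1)) via the disjunct p1 \lor (p1 \lor \neg p1).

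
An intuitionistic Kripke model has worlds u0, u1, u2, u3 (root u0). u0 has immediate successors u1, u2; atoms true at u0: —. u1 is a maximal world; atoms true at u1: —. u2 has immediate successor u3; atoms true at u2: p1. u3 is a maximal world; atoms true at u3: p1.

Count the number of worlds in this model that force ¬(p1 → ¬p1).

2

u0: does not force it — u0 ⊮ ¬(p1 → ¬p1) since u1 is accessible from u0 and u1 ⊩ p1 → ¬p1.
u1: does not force it — u1 ⊮ ¬(p1 → ¬p1) since u1 is accessible from u1 and u1 ⊩ p1 → ¬p1.
u2: forces it.
u3: forces it.
Worlds forcing the formula: {u2, u3}.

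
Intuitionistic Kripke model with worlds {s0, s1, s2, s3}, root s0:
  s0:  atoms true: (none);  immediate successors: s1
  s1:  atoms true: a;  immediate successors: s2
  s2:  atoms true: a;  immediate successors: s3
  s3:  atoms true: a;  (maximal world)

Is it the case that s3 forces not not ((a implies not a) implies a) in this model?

Yes

s3 forces not not ((a implies not a) implies a): no world accessible from s3 forces not ((a implies not a) implies a).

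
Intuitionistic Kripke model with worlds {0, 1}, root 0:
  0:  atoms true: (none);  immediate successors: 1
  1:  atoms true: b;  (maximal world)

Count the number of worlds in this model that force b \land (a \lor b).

0: does not force it — 0 \nVdash b \land (a \lor b) since 0 fails b.
1: forces it.
Worlds forcing the formula: {1}.

1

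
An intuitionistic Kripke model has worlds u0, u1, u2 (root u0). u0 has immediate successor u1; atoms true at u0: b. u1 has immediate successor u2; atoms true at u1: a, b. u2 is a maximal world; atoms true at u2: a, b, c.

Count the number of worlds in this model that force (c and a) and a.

u0: does not force it — u0 does not force (c and a) and a since u0 fails c and a.
u1: does not force it.
u2: forces it.
Worlds forcing the formula: {u2}.

1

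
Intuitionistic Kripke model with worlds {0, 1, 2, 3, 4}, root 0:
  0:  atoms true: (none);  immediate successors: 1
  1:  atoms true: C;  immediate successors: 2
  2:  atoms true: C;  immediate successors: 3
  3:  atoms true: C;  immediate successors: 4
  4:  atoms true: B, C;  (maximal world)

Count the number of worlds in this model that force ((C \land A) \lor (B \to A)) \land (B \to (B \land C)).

0

0: does not force it — 0 \nVdash ((C \land A) \lor (B \to A)) \land (B \to (B \land C)) since 0 fails (C \land A) \lor (B \to A).
1: does not force it — 1 \nVdash ((C \land A) \lor (B \to A)) \land (B \to (B \land C)) since 1 fails (C \land A) \lor (B \to A).
2: does not force it.
3: does not force it.
4: does not force it.
Worlds forcing the formula: { }.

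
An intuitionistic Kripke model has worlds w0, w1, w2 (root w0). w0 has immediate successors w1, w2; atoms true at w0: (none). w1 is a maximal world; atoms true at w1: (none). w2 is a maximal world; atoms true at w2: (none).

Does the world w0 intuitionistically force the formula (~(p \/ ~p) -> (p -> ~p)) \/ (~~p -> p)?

w0 ||- (~(p \/ ~p) -> (p -> ~p)) \/ (~~p -> p) via the disjunct ~(p \/ ~p) -> (p -> ~p).

Yes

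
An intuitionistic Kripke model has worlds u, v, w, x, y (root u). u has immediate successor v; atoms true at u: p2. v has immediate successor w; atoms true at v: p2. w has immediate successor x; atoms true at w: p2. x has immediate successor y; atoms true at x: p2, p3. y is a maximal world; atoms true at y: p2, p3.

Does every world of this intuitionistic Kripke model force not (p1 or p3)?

Not every world: u does not force not (p1 or p3).
u does not force not (p1 or p3) since x is accessible from u and x forces p1 or p3.
x forces p1 or p3 via the disjunct p3.

No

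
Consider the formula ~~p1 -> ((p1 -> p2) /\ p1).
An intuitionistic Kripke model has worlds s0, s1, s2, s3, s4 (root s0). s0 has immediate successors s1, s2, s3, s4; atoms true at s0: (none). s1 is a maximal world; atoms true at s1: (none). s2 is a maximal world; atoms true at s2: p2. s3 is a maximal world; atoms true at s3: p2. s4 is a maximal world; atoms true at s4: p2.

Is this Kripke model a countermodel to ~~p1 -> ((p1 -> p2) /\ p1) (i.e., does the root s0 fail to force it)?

s0 ||- ~~p1 -> ((p1 -> p2) /\ p1) vacuously: no world accessible from s0 forces the antecedent ~~p1.
So the root s0 forces ~~p1 -> ((p1 -> p2) /\ p1); the model is not a countermodel.

No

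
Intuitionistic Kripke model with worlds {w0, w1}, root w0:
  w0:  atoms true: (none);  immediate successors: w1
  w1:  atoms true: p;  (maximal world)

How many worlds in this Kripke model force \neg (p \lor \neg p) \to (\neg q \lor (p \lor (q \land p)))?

2

w0: forces it.
w1: forces it.
Worlds forcing the formula: {w0, w1}.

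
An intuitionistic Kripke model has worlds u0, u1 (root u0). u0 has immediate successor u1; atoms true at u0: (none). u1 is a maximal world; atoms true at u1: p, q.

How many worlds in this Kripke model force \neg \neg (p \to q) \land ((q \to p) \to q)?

u0: does not force it — u0 \nVdash \neg \neg (p \to q) \land ((q \to p) \to q) since u0 fails (q \to p) \to q.
u1: forces it.
Worlds forcing the formula: {u1}.

1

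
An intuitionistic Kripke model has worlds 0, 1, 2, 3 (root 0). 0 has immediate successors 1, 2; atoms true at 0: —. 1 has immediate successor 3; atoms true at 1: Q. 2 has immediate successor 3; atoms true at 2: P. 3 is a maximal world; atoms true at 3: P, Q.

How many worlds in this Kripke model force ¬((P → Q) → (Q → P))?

0: does not force it — 0 ⊮ ¬((P → Q) → (Q → P)) since 2 is accessible from 0 and 2 ⊩ (P → Q) → (Q → P).
1: does not force it.
2: does not force it.
3: does not force it.
Worlds forcing the formula: { }.

0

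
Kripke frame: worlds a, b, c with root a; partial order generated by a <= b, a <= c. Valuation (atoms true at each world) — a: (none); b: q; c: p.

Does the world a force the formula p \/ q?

No

a ||-/- p \/ q: neither disjunct is forced at a.
a lacks atom p, so a ||-/- p.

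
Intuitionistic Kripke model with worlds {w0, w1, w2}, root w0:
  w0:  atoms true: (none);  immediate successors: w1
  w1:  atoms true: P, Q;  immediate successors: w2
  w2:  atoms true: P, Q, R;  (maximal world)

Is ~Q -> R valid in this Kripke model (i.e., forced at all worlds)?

Yes

w0 ||- ~Q -> R vacuously: no world accessible from w0 forces the antecedent ~Q.
Since the root w0 forces ~Q -> R and forcing is persistent (monotone upward), every world forces it.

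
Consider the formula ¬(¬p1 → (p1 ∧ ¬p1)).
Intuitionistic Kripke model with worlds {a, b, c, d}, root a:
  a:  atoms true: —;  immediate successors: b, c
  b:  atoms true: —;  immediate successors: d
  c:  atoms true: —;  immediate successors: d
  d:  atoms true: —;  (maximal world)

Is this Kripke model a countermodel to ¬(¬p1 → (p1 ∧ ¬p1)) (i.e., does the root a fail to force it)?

No

a ⊩ ¬(¬p1 → (p1 ∧ ¬p1)): no world accessible from a forces ¬p1 → (p1 ∧ ¬p1).
So the root a forces ¬(¬p1 → (p1 ∧ ¬p1)); the model is not a countermodel.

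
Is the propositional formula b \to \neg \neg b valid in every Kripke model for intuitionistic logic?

This is double-negation introduction, which is intuitionistically derivable.
If a world forces b then every accessible world forces b (persistence), so none forces \neg b; hence \neg \neg b.

Yes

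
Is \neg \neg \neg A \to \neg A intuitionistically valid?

Yes

This is triple-negation reduction, which is intuitionistically derivable.
Assume \neg \neg \neg A and suppose A. Then \neg \neg A (double-negation introduction), contradicting \neg \neg \neg A. So \neg A.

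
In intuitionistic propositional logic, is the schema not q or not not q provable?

This is the weak law of excluded middle, which is not intuitionistically valid.
A Kripke countermodel: worlds w0, w1, w2; order generated by w0 <= w1, w0 <= w2; atoms true at each world — w0:{}; w1:{q}; w2:{}.
w0 does not force not q or not not q: neither disjunct is forced at w0.
w0 does not force not q since w1 is accessible from w0 and w1 forces q.
So the root w0 does not force the formula.

No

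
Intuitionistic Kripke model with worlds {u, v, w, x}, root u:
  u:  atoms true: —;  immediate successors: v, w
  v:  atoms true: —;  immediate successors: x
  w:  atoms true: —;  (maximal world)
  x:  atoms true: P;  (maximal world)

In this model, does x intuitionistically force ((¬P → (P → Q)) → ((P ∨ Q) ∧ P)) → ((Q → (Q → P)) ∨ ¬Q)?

x ⊩ ((¬P → (P → Q)) → ((P ∨ Q) ∧ P)) → ((Q → (Q → P)) ∨ ¬Q): every world accessible from x that forces (¬P → (P → Q)) → ((P ∨ Q) ∧ P) (namely x) also forces (Q → (Q → P)) ∨ ¬Q.

Yes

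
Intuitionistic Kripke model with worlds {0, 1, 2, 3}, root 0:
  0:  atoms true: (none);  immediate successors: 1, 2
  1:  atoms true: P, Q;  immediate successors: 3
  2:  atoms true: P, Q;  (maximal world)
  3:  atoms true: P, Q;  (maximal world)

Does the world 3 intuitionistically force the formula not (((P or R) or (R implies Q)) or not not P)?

No

3 does not force not (((P or R) or (R implies Q)) or not not P) since 3 is accessible from 3 and 3 forces ((P or R) or (R implies Q)) or not not P.
3 forces ((P or R) or (R implies Q)) or not not P via the disjunct (P or R) or (R implies Q).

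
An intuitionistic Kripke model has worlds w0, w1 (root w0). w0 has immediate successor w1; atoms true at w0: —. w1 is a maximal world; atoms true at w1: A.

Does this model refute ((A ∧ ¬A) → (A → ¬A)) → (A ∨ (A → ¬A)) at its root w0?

Yes

w0 ⊮ ((A ∧ ¬A) → (A → ¬A)) → (A ∨ (A → ¬A)): already at w0 itself, w0 ⊩ (A ∧ ¬A) → (A → ¬A) but w0 ⊮ A ∨ (A → ¬A).
w0 ⊮ A ∨ (A → ¬A): neither disjunct is forced at w0.
w0 lacks atom A, so w0 ⊮ A.
So the root w0 does not force ((A ∧ ¬A) → (A → ¬A)) → (A ∨ (A → ¬A)); the model is a countermodel.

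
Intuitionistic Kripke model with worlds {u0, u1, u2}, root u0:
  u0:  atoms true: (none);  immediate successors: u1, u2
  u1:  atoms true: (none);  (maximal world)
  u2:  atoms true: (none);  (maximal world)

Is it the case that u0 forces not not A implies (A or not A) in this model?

Yes

u0 forces not not A implies (A or not A) vacuously: no world accessible from u0 forces the antecedent not not A.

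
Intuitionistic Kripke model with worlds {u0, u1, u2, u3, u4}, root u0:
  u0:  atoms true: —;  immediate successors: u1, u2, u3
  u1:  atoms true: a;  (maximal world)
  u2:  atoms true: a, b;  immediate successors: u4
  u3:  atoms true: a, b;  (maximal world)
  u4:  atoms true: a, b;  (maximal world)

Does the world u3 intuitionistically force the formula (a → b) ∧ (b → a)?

Yes

u3 ⊩ (a → b) ∧ (b → a) since u3 forces both conjuncts.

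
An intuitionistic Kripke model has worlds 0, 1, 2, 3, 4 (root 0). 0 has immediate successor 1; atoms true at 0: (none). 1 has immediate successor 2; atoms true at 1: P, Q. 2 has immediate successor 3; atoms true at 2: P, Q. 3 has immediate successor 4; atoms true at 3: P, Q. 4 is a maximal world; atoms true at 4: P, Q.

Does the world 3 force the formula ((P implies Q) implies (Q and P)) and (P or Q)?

Yes

3 forces ((P implies Q) implies (Q and P)) and (P or Q) since 3 forces both conjuncts.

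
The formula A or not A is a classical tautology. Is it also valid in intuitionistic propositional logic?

No

This is the law of excluded middle, which is not intuitionistically valid.
A Kripke countermodel: worlds 0, 1; order generated by 0 <= 1; atoms true at each world — 0:{}; 1:{A}.
0 does not force A or not A: neither disjunct is forced at 0.
0 lacks atom A, so 0 does not force A.
So the root 0 does not force the formula.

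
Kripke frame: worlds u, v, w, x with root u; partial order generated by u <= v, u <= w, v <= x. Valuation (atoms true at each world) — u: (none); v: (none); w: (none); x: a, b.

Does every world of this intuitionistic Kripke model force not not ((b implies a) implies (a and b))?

No

Not every world: u does not force not not ((b implies a) implies (a and b)).
u does not force not not ((b implies a) implies (a and b)) since w is accessible from u and w forces not ((b implies a) implies (a and b)).
w forces not ((b implies a) implies (a and b)): no world accessible from w forces (b implies a) implies (a and b).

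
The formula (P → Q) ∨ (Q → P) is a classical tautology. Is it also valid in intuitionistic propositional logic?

No

This is the Gödel–Dummett linearity axiom, which is not intuitionistically valid.
A Kripke countermodel: worlds 0, 1, 2; order generated by 0 ≤ 1, 0 ≤ 2; atoms true at each world — 0:{}; 1:{P}; 2:{Q}.
0 ⊮ (P → Q) ∨ (Q → P): neither disjunct is forced at 0.
0 ⊮ P → Q: at the accessible world 1, 1 ⊩ P but 1 ⊮ Q.
1 lacks atom Q, so 1 ⊮ Q.
So the root 0 does not force the formula.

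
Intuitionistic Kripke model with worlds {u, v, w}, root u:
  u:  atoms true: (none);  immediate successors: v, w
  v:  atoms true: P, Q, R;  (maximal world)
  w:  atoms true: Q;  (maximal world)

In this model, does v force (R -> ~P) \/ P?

Yes

v ||- (R -> ~P) \/ P via the disjunct P.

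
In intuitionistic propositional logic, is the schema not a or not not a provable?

This is the weak law of excluded middle, which is not intuitionistically valid.
A Kripke countermodel: worlds 0, 1, 2; order generated by 0 <= 1, 0 <= 2; atoms true at each world — 0:{}; 1:{a}; 2:{}.
0 does not force not a or not not a: neither disjunct is forced at 0.
0 does not force not a since 1 is accessible from 0 and 1 forces a.
So the root 0 does not force the formula.

No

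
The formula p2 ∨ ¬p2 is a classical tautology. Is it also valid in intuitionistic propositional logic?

This is the law of excluded middle, which is not intuitionistically valid.
A Kripke countermodel: worlds a, b; order generated by a ≤ b; atoms true at each world — a:{}; b:{p2}.
a ⊮ p2 ∨ ¬p2: neither disjunct is forced at a.
a lacks atom p2, so a ⊮ p2.
So the root a does not force the formula.

No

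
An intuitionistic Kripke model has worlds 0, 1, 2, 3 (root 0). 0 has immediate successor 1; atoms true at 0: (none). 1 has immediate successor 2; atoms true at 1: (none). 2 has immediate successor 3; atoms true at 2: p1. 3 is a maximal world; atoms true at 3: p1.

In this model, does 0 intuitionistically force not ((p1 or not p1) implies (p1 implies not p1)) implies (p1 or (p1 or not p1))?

No

0 does not force not ((p1 or not p1) implies (p1 implies not p1)) implies (p1 or (p1 or not p1)): already at 0 itself, 0 forces not ((p1 or not p1) implies (p1 implies not p1)) but 0 does not force p1 or (p1 or not p1).
0 does not force p1 or (p1 or not p1): neither disjunct is forced at 0.
0 lacks atom p1, so 0 does not force p1.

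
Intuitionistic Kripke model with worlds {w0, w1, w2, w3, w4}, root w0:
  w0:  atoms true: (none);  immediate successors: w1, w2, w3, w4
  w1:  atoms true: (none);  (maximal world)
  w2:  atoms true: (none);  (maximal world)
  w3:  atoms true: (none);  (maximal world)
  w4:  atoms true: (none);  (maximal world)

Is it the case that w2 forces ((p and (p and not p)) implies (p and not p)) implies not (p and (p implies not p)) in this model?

w2 forces ((p and (p and not p)) implies (p and not p)) implies not (p and (p implies not p)): every world accessible from w2 that forces (p and (p and not p)) implies (p and not p) (namely w2) also forces not (p and (p implies not p)).

Yes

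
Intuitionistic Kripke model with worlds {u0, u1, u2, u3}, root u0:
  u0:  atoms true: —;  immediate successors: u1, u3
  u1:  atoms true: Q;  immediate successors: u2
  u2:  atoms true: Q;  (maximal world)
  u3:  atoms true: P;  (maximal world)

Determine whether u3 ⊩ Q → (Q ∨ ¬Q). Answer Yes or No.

u3 ⊩ Q → (Q ∨ ¬Q) vacuously: no world accessible from u3 forces the antecedent Q.

Yes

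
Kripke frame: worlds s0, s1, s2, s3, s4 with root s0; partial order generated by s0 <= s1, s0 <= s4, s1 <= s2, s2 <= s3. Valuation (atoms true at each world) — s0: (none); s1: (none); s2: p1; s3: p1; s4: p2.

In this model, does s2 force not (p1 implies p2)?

s2 forces not (p1 implies p2): no world accessible from s2 forces p1 implies p2.

Yes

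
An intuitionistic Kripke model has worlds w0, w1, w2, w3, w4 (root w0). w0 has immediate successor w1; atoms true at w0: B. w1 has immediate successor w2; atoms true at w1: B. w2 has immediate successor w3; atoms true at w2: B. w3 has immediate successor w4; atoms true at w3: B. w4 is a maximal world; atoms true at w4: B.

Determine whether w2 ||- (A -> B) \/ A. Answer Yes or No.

w2 ||- (A -> B) \/ A via the disjunct A -> B.

Yes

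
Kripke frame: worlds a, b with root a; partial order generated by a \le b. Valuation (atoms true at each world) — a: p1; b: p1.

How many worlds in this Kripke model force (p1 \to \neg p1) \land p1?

0

a: does not force it — a \nVdash (p1 \to \neg p1) \land p1 since a fails p1 \to \neg p1.
b: does not force it — b \nVdash (p1 \to \neg p1) \land p1 since b fails p1 \to \neg p1.
Worlds forcing the formula: { }.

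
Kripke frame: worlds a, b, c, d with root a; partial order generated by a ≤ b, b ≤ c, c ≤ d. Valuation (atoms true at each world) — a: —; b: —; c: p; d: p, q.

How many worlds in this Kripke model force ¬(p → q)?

0

a: does not force it — a ⊮ ¬(p → q) since d is accessible from a and d ⊩ p → q.
b: does not force it — b ⊮ ¬(p → q) since d is accessible from b and d ⊩ p → q.
c: does not force it — c ⊮ ¬(p → q) since d is accessible from c and d ⊩ p → q.
d: does not force it.
Worlds forcing the formula: { }.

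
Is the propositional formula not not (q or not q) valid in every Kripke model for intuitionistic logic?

Yes

This is the double negation of excluded middle, which is intuitionistically derivable.
Assuming not (q or not q): from q we'd get q or not q, so not q; but then q or not q again — contradiction. Hence not not (q or not q).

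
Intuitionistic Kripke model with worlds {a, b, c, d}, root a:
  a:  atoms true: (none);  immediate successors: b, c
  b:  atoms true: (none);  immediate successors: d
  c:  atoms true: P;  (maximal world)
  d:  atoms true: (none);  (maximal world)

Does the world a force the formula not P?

a does not force not P since c is accessible from a and c forces P.

No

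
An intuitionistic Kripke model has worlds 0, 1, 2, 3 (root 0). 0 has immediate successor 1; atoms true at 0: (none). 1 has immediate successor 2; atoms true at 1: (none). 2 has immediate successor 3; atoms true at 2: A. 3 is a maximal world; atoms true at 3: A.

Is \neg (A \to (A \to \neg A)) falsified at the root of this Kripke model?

No

0 \Vdash \neg (A \to (A \to \neg A)): no world accessible from 0 forces A \to (A \to \neg A).
So the root 0 forces \neg (A \to (A \to \neg A)); the model is not a countermodel.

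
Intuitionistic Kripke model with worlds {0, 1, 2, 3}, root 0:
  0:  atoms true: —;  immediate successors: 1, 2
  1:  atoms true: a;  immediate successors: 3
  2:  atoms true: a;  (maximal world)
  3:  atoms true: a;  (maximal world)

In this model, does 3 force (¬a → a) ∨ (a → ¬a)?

Yes

3 ⊩ (¬a → a) ∨ (a → ¬a) via the disjunct ¬a → a.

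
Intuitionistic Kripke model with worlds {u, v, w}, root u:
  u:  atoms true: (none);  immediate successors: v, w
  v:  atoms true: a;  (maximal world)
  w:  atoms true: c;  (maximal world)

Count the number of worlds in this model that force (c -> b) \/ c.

u: does not force it — u ||-/- (c -> b) \/ c: neither disjunct is forced at u.
v: forces it.
w: forces it.
Worlds forcing the formula: {v, w}.

2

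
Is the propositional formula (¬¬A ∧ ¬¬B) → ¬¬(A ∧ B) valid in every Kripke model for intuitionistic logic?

Yes

This is the distribution of double negation over conjunction, which is intuitionistically derivable.
Assume ¬¬A, ¬¬B, and ¬(A ∧ B). From A we'd get ¬B (since A ∧ B is refuted), contradicting ¬¬B; so ¬A, contradicting ¬¬A.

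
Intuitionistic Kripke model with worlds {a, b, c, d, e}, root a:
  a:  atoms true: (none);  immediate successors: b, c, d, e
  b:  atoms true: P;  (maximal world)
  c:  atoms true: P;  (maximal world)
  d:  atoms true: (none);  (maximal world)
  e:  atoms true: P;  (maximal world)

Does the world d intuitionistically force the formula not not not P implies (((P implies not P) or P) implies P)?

d does not force not not not P implies (((P implies not P) or P) implies P): already at d itself, d forces not not not P but d does not force ((P implies not P) or P) implies P.
d does not force ((P implies not P) or P) implies P: already at d itself, d forces (P implies not P) or P but d does not force P.
d lacks atom P, so d does not force P.

No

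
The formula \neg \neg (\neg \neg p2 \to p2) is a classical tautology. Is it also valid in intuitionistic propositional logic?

Yes

This is the double negation of double-negation elimination, which is intuitionistically derivable.
By Glivenko's theorem the double negation of any classical propositional tautology is intuitionistically provable; \neg \neg p2 \to p2 is classically a tautology.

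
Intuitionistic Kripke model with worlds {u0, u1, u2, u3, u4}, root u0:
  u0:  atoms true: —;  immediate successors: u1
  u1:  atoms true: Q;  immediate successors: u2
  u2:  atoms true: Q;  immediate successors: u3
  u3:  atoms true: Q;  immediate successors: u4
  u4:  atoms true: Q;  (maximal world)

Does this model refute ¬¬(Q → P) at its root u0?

u0 ⊮ ¬¬(Q → P) since u0 is accessible from u0 and u0 ⊩ ¬(Q → P).
u0 ⊩ ¬(Q → P): no world accessible from u0 forces Q → P.
So the root u0 does not force ¬¬(Q → P); the model is a countermodel.

Yes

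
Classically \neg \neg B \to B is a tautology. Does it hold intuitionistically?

This is double-negation elimination, which is not intuitionistically valid.
A Kripke countermodel: worlds a, b; order generated by a \le b; atoms true at each world — a:{}; b:{B}.
a \nVdash \neg \neg B \to B: already at a itself, a \Vdash \neg \neg B but a \nVdash B.
a lacks atom B, so a \nVdash B.
So the root a does not force the formula.

No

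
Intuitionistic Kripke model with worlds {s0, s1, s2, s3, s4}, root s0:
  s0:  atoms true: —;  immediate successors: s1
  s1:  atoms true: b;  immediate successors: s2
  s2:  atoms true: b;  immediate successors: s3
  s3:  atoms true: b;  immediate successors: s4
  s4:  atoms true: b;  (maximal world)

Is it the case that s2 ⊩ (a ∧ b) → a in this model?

Yes

s2 ⊩ (a ∧ b) → a vacuously: no world accessible from s2 forces the antecedent a ∧ b.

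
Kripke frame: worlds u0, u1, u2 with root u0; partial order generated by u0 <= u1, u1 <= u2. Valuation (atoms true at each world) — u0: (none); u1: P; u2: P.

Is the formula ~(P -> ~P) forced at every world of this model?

Yes

u0 ||- ~(P -> ~P): no world accessible from u0 forces P -> ~P.
Since the root u0 forces ~(P -> ~P) and forcing is persistent (monotone upward), every world forces it.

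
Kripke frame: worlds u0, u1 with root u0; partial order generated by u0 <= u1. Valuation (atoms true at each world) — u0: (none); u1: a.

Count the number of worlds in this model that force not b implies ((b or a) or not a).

u0: does not force it — u0 does not force not b implies ((b or a) or not a): already at u0 itself, u0 forces not b but u0 does not force (b or a) or not a.
u1: forces it.
Worlds forcing the formula: {u1}.

1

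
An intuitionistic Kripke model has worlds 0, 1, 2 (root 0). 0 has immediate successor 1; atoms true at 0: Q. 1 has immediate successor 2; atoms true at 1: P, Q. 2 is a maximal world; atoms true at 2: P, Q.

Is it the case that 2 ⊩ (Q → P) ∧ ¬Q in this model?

2 ⊮ (Q → P) ∧ ¬Q since 2 fails ¬Q.

No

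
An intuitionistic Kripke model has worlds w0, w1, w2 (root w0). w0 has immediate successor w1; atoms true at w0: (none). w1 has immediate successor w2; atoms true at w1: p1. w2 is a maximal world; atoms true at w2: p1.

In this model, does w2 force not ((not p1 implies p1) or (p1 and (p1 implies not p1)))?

No

w2 does not force not ((not p1 implies p1) or (p1 and (p1 implies not p1))) since w2 is accessible from w2 and w2 forces (not p1 implies p1) or (p1 and (p1 implies not p1)).
w2 forces (not p1 implies p1) or (p1 and (p1 implies not p1)) via the disjunct not p1 implies p1.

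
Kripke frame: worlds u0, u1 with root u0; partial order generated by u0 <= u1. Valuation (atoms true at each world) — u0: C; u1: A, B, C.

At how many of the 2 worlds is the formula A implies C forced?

2

u0: forces it.
u1: forces it.
Worlds forcing the formula: {u0, u1}.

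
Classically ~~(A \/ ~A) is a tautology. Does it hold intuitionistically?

This is the double negation of excluded middle, which is intuitionistically derivable.
Assuming ~(A \/ ~A): from A we'd get A \/ ~A, so ~A; but then A \/ ~A again — contradiction. Hence ~~(A \/ ~A).

Yes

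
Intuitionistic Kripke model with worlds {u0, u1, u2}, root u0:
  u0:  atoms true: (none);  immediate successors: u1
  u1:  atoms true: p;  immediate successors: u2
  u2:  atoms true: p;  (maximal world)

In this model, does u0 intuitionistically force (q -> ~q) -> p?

u0 ||-/- (q -> ~q) -> p: already at u0 itself, u0 ||- q -> ~q but u0 ||-/- p.
u0 lacks atom p, so u0 ||-/- p.

No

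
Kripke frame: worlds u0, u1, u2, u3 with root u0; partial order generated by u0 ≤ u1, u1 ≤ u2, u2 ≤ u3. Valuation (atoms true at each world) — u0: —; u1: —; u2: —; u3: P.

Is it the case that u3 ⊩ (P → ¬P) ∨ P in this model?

Yes

u3 ⊩ (P → ¬P) ∨ P via the disjunct P.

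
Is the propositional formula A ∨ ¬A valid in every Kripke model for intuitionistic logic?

No

This is the law of excluded middle, which is not intuitionistically valid.
A Kripke countermodel: worlds u, v; order generated by u ≤ v; atoms true at each world — u:{}; v:{A}.
u ⊮ A ∨ ¬A: neither disjunct is forced at u.
u lacks atom A, so u ⊮ A.
So the root u does not force the formula.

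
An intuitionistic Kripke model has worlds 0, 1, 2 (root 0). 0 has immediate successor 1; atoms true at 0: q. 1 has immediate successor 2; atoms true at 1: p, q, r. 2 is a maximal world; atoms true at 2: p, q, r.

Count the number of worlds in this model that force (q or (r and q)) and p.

0: does not force it — 0 does not force (q or (r and q)) and p since 0 fails p.
1: forces it.
2: forces it.
Worlds forcing the formula: {1, 2}.

2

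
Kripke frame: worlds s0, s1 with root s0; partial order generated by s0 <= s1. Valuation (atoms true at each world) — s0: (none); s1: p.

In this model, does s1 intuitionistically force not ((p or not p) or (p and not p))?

s1 does not force not ((p or not p) or (p and not p)) since s1 is accessible from s1 and s1 forces (p or not p) or (p and not p).
s1 forces (p or not p) or (p and not p) via the disjunct p or not p.

No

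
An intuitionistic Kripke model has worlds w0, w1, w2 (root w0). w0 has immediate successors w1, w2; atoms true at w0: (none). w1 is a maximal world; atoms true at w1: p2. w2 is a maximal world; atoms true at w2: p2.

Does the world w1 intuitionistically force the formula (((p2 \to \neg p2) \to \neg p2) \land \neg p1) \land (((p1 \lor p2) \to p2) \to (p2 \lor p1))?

w1 \Vdash (((p2 \to \neg p2) \to \neg p2) \land \neg p1) \land (((p1 \lor p2) \to p2) \to (p2 \lor p1)) since w1 forces both conjuncts.

Yes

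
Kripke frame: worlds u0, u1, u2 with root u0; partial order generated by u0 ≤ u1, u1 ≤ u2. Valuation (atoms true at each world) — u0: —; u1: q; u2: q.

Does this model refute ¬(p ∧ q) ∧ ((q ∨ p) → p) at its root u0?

Yes

u0 ⊮ ¬(p ∧ q) ∧ ((q ∨ p) → p) since u0 fails (q ∨ p) → p.
So the root u0 does not force ¬(p ∧ q) ∧ ((q ∨ p) → p); the model is a countermodel.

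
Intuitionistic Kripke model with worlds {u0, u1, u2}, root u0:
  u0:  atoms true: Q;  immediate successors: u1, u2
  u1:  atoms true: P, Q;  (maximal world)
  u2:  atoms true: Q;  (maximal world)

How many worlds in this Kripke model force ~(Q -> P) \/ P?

u0: does not force it — u0 ||-/- ~(Q -> P) \/ P: neither disjunct is forced at u0.
u1: forces it.
u2: forces it.
Worlds forcing the formula: {u1, u2}.

2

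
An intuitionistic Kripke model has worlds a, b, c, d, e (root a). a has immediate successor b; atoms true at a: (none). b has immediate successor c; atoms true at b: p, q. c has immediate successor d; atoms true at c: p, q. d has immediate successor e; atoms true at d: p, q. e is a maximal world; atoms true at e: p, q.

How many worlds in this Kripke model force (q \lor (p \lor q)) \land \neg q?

0

a: does not force it — a \nVdash (q \lor (p \lor q)) \land \neg q since a fails q \lor (p \lor q).
b: does not force it.
c: does not force it.
d: does not force it.
e: does not force it.
Worlds forcing the formula: { }.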